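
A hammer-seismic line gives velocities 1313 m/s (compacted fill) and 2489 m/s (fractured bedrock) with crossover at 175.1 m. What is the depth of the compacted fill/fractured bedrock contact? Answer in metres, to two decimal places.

48.69 m

h = (x_cross/2)·√((V₂−V₁)/(V₂+V₁)).
(V₂−V₁)/(V₂+V₁) = (2489−1313)/(2489+1313) = 0.3093; √ = 0.5562.
h = (175.1/2)·0.5562 = 48.69 m.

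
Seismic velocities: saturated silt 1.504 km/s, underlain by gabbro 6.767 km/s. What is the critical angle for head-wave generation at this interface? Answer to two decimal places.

Critical incidence: sin θ_c = V₁/V₂ = 1.504/6.767 = 0.2223.
θ_c = arcsin 0.2223 = 12.84°.

12.84°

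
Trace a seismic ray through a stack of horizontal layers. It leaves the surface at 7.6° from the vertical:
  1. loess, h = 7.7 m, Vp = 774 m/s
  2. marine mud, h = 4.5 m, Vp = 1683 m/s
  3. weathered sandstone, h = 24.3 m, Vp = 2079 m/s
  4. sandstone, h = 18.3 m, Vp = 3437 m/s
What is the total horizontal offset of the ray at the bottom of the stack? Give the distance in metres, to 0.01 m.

p = sin θ₁/V₁ = sin 7.6°/774 = 1.7087e-04 s/m is conserved through the stack.
Layer 1: θ = 7.60°; offset = 7.7·tan 7.60° = 1.0274 m.
Layer 2: sin θ = p·1683 = 0.2876 → θ = 16.71°; offset = 4.5·tan 16.71° = 1.3512 m.
Layer 3: sin θ = p·2079 = 0.3552 → θ = 20.81°; offset = 24.3·tan 20.81° = 9.2349 m.
Layer 4: sin θ = p·3437 = 0.5873 → θ = 35.97°; offset = 18.3·tan 35.97° = 13.2787 m.
Total horizontal offset = 24.8922 m.

24.89 m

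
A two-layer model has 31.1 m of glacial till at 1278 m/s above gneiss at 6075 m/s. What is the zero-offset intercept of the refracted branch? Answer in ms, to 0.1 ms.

47.6 ms

tᵢ = 2h·√(V₂²−V₁²)/(V₁V₂).
√(V₂²−V₁²) = √(6075²−1278²) = 5939.1 m/s.
tᵢ = 2·31.1·5939.1/(1278·6075) = 0.04758 s.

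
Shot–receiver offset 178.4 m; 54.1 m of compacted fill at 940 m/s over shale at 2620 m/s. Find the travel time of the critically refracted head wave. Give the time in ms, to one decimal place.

t = x/V₂ + 2h·√(V₂²−V₁²)/(V₁V₂).
√(V₂²−V₁²) = √(2620²−940²) = 2445.6 m/s; delay term = 2·54.1·2445.6/(940·2620) = 0.10744 s.
t = 178.4/2620 + 0.10744 = 0.17553 s.

175.5 ms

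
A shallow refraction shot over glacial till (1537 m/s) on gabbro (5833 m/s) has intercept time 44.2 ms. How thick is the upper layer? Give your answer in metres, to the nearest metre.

h = tᵢ·V₁·V₂ / (2·√(V₂²−V₁²)).
√(V₂²−V₁²) = √(5833² − 1537²) = 5626.9 m/s.
h = 0.0442 s × 1537 × 5833 / (2 × 5626.9) = 35.21 m.

35 m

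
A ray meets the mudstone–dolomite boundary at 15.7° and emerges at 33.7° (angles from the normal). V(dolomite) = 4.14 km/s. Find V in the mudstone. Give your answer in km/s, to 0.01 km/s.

2.02 km/s

sin 15.7° = 0.2706; sin 33.7° = 0.5548.
V₁ = V₂·(sin θ₁/sin θ₂) = 4.14·(0.2706/0.5548) = 2.02 km/s.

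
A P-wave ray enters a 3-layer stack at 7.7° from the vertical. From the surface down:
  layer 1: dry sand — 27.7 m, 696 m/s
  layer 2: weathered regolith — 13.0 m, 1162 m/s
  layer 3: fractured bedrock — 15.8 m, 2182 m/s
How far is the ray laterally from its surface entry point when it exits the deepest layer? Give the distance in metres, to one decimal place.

Ray parameter p = sin 7.7° / 696 m/s = 1.9251e-04 s/m.
Layer 1: θ = 7.70°; offset = 27.7·tan 7.70° = 3.745 m.
Layer 2: sin θ = p·1162 = 0.2237 → θ = 12.93°; offset = 13.0·tan 12.93° = 2.984 m.
Layer 3: sin θ = p·2182 = 0.4201 → θ = 24.84°; offset = 15.8·tan 24.84° = 7.313 m.
Σ offsets = 14.042 m.

14.0 m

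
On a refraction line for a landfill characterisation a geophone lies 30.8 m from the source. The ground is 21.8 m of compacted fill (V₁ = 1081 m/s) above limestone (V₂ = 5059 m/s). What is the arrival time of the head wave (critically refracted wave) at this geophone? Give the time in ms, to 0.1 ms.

45.5 ms

θ_c = arcsin(V₁/V₂) = arcsin(1081/5059) = 12.34°, cos θ_c = 0.9769.
Intercept time tᵢ = 2h cos θ_c / V₁ = 2·21.8·0.9769/1081 = 0.03940 s.
t = x/V₂ + tᵢ = 30.8/5059 + 0.03940 = 0.04549 s.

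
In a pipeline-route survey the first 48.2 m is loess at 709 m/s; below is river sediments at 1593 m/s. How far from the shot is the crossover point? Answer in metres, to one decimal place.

θ_c = arcsin(709/1593) = 26.43°, so cos θ_c = 0.8955 and tᵢ = 2h cos θ_c/V₁ = 0.1218 s.
At crossover x/V₁ = x/V₂ + tᵢ ⇒ x = tᵢ/(1/V₁ − 1/V₂) = 0.12176/(1.4104e-03 − 6.2775e-04) = 155.56 m.

155.6 m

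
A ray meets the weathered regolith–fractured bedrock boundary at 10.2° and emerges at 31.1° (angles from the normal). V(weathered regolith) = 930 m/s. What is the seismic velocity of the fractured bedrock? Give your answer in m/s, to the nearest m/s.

2713 m/s

Snell's law: sin 10.2°/V₁ = sin 31.1°/V₂.
V₂ = V₁·sin 31.1°/sin 10.2° = 930 × 2.9169 = 2712.69 m/s.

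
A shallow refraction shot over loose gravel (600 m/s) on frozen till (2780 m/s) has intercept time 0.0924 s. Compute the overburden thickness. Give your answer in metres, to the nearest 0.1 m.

28.4 m

h = tᵢ·V₁·V₂ / (2·√(V₂²−V₁²)).
√(V₂²−V₁²) = √(2780² − 600²) = 2714.5 m/s.
h = 0.0924 s × 600 × 2780 / (2 × 2714.5) = 28.39 m.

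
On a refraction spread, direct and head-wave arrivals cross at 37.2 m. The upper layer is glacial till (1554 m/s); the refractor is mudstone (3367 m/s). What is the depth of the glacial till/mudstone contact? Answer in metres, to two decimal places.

h = (x_cross/2)·√((V₂−V₁)/(V₂+V₁)).
(V₂−V₁)/(V₂+V₁) = (3367−1554)/(3367+1554) = 0.3684; √ = 0.6070.
h = (37.2/2)·0.6070 = 11.29 m.

11.29 m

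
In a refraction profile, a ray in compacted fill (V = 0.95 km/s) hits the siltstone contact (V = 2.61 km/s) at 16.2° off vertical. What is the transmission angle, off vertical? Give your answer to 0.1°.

sin θ₁/V₁ = sin θ₂/V₂ ⇒ sin θ₂ = 2.61·sin 16.2°/0.95 = 2.61·0.2790/0.95 = 0.7665.
θ₂ = sin⁻¹(0.7665) = 50.04° (from vertical).

50.0°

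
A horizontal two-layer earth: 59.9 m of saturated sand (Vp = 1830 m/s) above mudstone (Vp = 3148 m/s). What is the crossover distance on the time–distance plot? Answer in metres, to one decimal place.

232.8 m

x_cross = 2h·√((V₂+V₁)/(V₂−V₁)).
(V₂+V₁)/(V₂−V₁) = (3148+1830)/(3148−1830) = 3.7769; √ = 1.9434.
x_cross = 2·59.9·1.9434 = 232.82 m.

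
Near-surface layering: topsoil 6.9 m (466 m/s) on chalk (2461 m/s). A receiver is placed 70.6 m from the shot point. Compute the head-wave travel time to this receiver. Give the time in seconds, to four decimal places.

0.0578 s

t = x/V₂ + 2h·√(V₂²−V₁²)/(V₁V₂).
√(V₂²−V₁²) = √(2461²−466²) = 2416.5 m/s; delay term = 2·6.9·2416.5/(466·2461) = 0.02908 s.
t = 70.6/2461 + 0.02908 = 0.05777 s.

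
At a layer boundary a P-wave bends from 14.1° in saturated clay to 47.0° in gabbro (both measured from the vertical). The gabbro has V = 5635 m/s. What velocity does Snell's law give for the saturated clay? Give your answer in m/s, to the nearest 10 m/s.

1880 m/s

Snell's law: sin 14.1°/V₁ = sin 47.0°/V₂.
V₁ = V₂·sin 14.1°/sin 47.0° = 5635 × 0.3331 = 1877.03 m/s.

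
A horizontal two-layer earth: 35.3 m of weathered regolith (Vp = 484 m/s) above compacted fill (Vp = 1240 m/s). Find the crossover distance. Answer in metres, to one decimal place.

x_cross = 2h·√((V₂+V₁)/(V₂−V₁)).
(V₂+V₁)/(V₂−V₁) = (1240+484)/(1240−484) = 2.2804; √ = 1.5101.
x_cross = 2·35.3·1.5101 = 106.61 m.

106.6 m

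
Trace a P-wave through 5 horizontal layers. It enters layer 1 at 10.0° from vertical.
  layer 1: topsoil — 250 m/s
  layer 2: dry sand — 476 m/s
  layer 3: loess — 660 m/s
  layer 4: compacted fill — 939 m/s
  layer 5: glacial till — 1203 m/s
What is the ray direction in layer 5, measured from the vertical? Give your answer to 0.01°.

Ray parameter p = sin 10.0° / 250 = 6.9459e-04 s/m.
sin θ_5 = p·V_5 = 6.9459e-04 × 1203 = 0.8356.
θ_5 = arcsin 0.8356 = 56.68°.

56.68°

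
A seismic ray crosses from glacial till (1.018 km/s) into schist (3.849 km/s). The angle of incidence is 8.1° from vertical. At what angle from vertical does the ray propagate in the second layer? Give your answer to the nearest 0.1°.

32.2°

Snell's law: sin θ₂ = (V₂/V₁)·sin θ₁ = (3.849/1.018)·sin 8.1° = 0.5327.
θ₂ = sin⁻¹(0.5327) = 32.19° (from vertical).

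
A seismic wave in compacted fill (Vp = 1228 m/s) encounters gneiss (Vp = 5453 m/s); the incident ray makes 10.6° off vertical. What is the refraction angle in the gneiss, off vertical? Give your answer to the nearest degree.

sin θ₁/V₁ = sin θ₂/V₂ ⇒ sin θ₂ = 5453·sin 10.6°/1228 = 5453·0.1840/1228 = 0.8168.
θ₂ = sin⁻¹(0.8168) = 54.77° (from vertical).

55°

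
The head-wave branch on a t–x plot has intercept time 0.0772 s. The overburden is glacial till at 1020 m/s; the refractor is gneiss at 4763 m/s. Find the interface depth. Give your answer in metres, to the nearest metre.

θ_c = arcsin(1020/4763) = 12.37°; cos θ_c = 0.9768.
tᵢ = 2h cos θ_c/V₁ ⇒ h = tᵢ·V₁/(2 cos θ_c) = 0.0772·1020/(2·0.9768) = 40.31 m.

40 m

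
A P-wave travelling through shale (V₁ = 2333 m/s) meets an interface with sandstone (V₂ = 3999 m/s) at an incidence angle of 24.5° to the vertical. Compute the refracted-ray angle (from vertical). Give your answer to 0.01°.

sin θ₁/V₁ = sin θ₂/V₂ ⇒ sin θ₂ = 3999·sin 24.5°/2333 = 3999·0.4147/2333 = 0.7108.
θ₂ = sin⁻¹(0.7108) = 45.30° (from vertical).

45.30°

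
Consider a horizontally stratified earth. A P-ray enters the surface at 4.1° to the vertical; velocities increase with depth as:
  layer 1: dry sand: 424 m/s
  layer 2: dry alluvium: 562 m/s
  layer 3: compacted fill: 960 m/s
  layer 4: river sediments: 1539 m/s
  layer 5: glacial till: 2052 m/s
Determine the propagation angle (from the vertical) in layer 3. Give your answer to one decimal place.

9.3°

Snell's law across each interface conserves sin θ / V, so sin θ_3 = V_3·sin θ₁/V₁.
sin θ_3 = 960 × sin 4.1° / 424 = 0.1619.
θ_3 = arcsin 0.1619 = 9.32°.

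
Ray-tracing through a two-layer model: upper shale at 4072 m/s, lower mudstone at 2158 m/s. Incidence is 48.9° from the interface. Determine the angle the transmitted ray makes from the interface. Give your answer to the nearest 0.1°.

Angle from the normal: 90° − 48.9° = 41.1°.
Snell's law: sin θ₂ = (V₂/V₁)·sin θ₁ = (2158/4072)·sin 41.1° = 0.3484.
θ₂ = sin⁻¹(0.3484) = 20.39° (from vertical).
From the interface: 90° − 20.39° = 69.61°.

69.6°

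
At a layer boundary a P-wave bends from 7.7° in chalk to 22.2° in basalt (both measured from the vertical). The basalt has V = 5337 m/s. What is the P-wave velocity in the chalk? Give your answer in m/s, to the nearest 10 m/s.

Snell's law: sin 7.7°/V₁ = sin 22.2°/V₂.
V₁ = V₂·sin 7.7°/sin 22.2° = 5337 × 0.3546 = 1892.55 m/s.

1890 m/s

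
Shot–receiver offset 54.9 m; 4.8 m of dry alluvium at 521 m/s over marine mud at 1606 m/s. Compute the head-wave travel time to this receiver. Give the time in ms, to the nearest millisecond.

52 ms

θ_c = arcsin(V₁/V₂) = arcsin(521/1606) = 18.93°, cos θ_c = 0.9459.
Intercept time tᵢ = 2h cos θ_c / V₁ = 2·4.8·0.9459/521 = 0.01743 s.
t = x/V₂ + tᵢ = 54.9/1606 + 0.01743 = 0.05161 s.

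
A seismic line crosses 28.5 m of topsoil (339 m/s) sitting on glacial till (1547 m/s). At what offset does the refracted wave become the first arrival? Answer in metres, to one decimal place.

x_cross = 2h·√((V₂+V₁)/(V₂−V₁)).
(V₂+V₁)/(V₂−V₁) = (1547+339)/(1547−339) = 1.5613; √ = 1.2495.
x_cross = 2·28.5·1.2495 = 71.22 m.

71.2 m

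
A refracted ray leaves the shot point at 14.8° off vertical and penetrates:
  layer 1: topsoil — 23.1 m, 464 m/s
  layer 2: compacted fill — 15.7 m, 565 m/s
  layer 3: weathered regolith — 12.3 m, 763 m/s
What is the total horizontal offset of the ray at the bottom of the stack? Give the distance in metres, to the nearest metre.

p = sin θ₁/V₁ = sin 14.8°/464 = 5.5053e-04 s/m is conserved through the stack.
Layer 1: θ = 14.80°; offset = 23.1·tan 14.80° = 6.103 m.
Layer 2: sin θ = p·565 = 0.3110 → θ = 18.12°; offset = 15.7·tan 18.12° = 5.138 m.
Layer 3: sin θ = p·763 = 0.4201 → θ = 24.84°; offset = 12.3·tan 24.84° = 5.693 m.
Σ offsets = 16.935 m.

17 m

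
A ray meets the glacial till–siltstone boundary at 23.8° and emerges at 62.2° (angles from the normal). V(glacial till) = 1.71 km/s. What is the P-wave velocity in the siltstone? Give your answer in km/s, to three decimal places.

3.748 km/s

sin 23.8° = 0.4035; sin 62.2° = 0.8846.
V₂ = V₁·(sin θ₂/sin θ₁) = 1.71·(0.8846/0.4035) = 3.748 km/s.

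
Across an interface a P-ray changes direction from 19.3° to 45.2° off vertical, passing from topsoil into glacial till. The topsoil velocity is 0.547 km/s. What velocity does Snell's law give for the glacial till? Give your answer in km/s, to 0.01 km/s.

Snell's law: sin 19.3°/V₁ = sin 45.2°/V₂.
V₂ = V₁·sin 45.2°/sin 19.3° = 0.547 × 2.1469 = 1.17 km/s.

1.17 km/s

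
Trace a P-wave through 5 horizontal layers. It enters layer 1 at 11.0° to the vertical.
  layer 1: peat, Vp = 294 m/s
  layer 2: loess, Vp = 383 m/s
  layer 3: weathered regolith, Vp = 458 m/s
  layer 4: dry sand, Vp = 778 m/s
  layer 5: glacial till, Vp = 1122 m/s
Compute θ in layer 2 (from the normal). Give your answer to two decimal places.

14.39°

Ray parameter p = sin 11.0° / 294 = 6.4901e-04 s/m.
sin θ_2 = p·V_2 = 6.4901e-04 × 383 = 0.2486.
θ_2 = arcsin 0.2486 = 14.39°.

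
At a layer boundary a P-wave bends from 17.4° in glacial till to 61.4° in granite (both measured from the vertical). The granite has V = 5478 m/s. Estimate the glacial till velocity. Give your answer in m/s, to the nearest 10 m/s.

Snell's law: sin 17.4°/V₁ = sin 61.4°/V₂.
V₁ = V₂·sin 17.4°/sin 61.4° = 5478 × 0.3406 = 1865.81 m/s.

1870 m/s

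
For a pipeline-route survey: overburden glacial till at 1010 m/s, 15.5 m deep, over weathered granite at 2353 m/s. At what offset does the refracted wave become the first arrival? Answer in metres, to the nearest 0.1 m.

x_cross = 2h·√((V₂+V₁)/(V₂−V₁)).
(V₂+V₁)/(V₂−V₁) = (2353+1010)/(2353−1010) = 2.5041; √ = 1.5824.
x_cross = 2·15.5·1.5824 = 49.06 m.

49.1 m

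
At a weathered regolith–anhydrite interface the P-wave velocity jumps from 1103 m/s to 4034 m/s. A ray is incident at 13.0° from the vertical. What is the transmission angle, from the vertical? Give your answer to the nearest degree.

sin θ₁/V₁ = sin θ₂/V₂ ⇒ sin θ₂ = 4034·sin 13.0°/1103 = 4034·0.2250/1103 = 0.8227.
θ₂ = sin⁻¹(0.8227) = 55.36° (from vertical).

55°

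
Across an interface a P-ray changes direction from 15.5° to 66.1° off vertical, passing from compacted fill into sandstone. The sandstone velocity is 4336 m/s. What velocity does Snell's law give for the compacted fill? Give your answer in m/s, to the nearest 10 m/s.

1270 m/s

sin 15.5° = 0.2672; sin 66.1° = 0.9143.
V₁ = V₂·(sin θ₁/sin θ₂) = 4336·(0.2672/0.9143) = 1267.42 m/s.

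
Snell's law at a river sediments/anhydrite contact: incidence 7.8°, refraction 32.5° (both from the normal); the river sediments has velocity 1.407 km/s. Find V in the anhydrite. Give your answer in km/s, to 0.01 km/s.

5.57 km/s

Snell's law: sin 7.8°/V₁ = sin 32.5°/V₂.
V₂ = V₁·sin 32.5°/sin 7.8° = 1.407 × 3.9590 = 5.57 km/s.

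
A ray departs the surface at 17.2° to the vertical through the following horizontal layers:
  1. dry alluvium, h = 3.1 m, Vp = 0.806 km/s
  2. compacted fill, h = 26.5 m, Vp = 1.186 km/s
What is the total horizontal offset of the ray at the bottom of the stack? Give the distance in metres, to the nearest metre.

14 m

Apply Snell's law at each interface; in layer i the horizontal offset is hᵢ·tan θᵢ.
Layer 1: θ = 17.20°; offset = 3.1·tan 17.20° = 0.960 m.
Layer 2: sin θ = 1.186·sin 17.2°/0.806 = 0.4351, θ = 25.79°; offset = 26.5·tan 25.79° = 12.807 m.
Σ offsets = 13.766 m.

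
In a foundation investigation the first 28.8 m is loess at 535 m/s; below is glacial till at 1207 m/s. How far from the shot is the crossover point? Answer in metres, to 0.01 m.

92.74 m

θ_c = arcsin(535/1207) = 26.31°, so cos θ_c = 0.8964 and tᵢ = 2h cos θ_c/V₁ = 0.0965 s.
At crossover x/V₁ = x/V₂ + tᵢ ⇒ x = tᵢ/(1/V₁ − 1/V₂) = 0.09651/(1.8692e-03 − 8.2850e-04) = 92.74 m.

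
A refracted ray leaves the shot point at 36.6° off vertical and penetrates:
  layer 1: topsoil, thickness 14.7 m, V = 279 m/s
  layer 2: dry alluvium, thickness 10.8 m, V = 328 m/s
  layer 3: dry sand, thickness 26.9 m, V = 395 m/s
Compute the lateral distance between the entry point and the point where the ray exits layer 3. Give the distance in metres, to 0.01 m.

Ray parameter p = sin 36.6° / 279 m/s = 2.1370e-03 s/m.
Layer 1: θ = 36.60°; offset = 14.7·tan 36.60° = 10.9172 m.
Layer 2: sin θ = p·328 = 0.7009 → θ = 44.50°; offset = 10.8·tan 44.50° = 10.6140 m.
Layer 3: sin θ = p·395 = 0.8441 → θ = 57.58°; offset = 26.9·tan 57.58° = 42.3509 m.
Σ offsets = 63.8821 m.

63.88 m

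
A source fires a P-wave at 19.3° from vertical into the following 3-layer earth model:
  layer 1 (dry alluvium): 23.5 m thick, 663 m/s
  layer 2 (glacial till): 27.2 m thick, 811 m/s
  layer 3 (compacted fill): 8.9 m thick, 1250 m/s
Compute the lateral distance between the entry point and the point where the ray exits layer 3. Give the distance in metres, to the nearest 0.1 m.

Ray parameter p = sin 19.3° / 663 m/s = 4.9851e-04 s/m.
Layer 1: θ = 19.30°; offset = 23.5·tan 19.30° = 8.230 m.
Layer 2: sin θ = p·811 = 0.4043 → θ = 23.85°; offset = 27.2·tan 23.85° = 12.023 m.
Layer 3: sin θ = p·1250 = 0.6231 → θ = 38.55°; offset = 8.9·tan 38.55° = 7.091 m.
Total horizontal offset = 27.344 m.

27.3 m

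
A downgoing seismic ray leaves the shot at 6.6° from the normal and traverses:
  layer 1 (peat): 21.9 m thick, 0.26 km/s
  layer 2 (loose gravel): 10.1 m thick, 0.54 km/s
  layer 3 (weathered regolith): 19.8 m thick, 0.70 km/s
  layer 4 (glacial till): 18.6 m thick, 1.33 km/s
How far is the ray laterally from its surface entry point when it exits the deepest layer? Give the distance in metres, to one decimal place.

25.0 m

p = sin θ₁/V₁ = sin 6.6°/0.26 = 4.4207e-01 s/km is conserved through the stack.
Layer 1: θ = 6.60°; offset = 21.9·tan 6.60° = 2.534 m.
Layer 2: sin θ = p·0.54 = 0.2387 → θ = 13.81°; offset = 10.1·tan 13.81° = 2.483 m.
Layer 3: sin θ = p·0.70 = 0.3094 → θ = 18.03°; offset = 19.8·tan 18.03° = 6.443 m.
Layer 4: sin θ = p·1.33 = 0.5879 → θ = 36.01°; offset = 18.6·tan 36.01° = 13.519 m.
Summing the layer offsets gives 24.979 m.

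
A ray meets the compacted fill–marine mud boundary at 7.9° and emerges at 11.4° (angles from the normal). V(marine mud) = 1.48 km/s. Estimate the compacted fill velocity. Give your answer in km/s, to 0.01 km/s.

Snell's law: sin 7.9°/V₁ = sin 11.4°/V₂.
V₁ = V₂·sin 7.9°/sin 11.4° = 1.48 × 0.6954 = 1.03 km/s.

1.03 km/s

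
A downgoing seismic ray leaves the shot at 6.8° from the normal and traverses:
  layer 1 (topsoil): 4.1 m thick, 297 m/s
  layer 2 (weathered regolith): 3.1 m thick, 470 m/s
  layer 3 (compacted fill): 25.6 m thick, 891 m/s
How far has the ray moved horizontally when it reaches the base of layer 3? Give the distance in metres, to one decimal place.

Apply Snell's law at each interface; in layer i the horizontal offset is hᵢ·tan θᵢ.
Layer 1: θ = 6.80°; offset = 4.1·tan 6.80° = 0.489 m.
Layer 2: sin θ = 470·sin 6.8°/297 = 0.1874, θ = 10.80°; offset = 3.1·tan 10.80° = 0.591 m.
Layer 3: sin θ = 891·sin 6.8°/297 = 0.3552, θ = 20.81°; offset = 25.6·tan 20.81° = 9.728 m.
Σ offsets = 10.808 m.

10.8 m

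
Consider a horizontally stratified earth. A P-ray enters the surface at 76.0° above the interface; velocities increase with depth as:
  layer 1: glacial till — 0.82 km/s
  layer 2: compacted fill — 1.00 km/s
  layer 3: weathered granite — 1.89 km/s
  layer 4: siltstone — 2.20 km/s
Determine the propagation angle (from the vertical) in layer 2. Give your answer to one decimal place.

17.2°

From the normal: θ₁ = 90° − 76.0° = 14.0°.
Ray parameter p = sin 14.0° / 0.82 = 2.9503e-01 s/km.
sin θ_2 = p·V_2 = 2.9503e-01 × 1.00 = 0.2950.
θ_2 = 17.16° from the vertical.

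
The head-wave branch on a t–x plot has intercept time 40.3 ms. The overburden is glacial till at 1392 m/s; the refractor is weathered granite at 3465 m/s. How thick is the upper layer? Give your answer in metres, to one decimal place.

h = tᵢ·V₁·V₂ / (2·√(V₂²−V₁²)).
√(V₂²−V₁²) = √(3465² − 1392²) = 3173.1 m/s.
h = 0.0403 s × 1392 × 3465 / (2 × 3173.1) = 30.63 m.

30.6 m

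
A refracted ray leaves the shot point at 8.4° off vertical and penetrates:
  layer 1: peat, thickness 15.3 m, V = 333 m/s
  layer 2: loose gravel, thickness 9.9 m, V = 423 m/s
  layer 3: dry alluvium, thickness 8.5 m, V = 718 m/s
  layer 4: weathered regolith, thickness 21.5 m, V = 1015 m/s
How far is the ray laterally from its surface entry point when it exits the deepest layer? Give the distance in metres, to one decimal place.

17.6 m

Apply Snell's law at each interface; in layer i the horizontal offset is hᵢ·tan θᵢ.
Layer 1: θ = 8.40°; offset = 15.3·tan 8.40° = 2.259 m.
Layer 2: sin θ = 423·sin 8.4°/333 = 0.1856, θ = 10.69°; offset = 9.9·tan 10.69° = 1.870 m.
Layer 3: sin θ = 718·sin 8.4°/333 = 0.3150, θ = 18.36°; offset = 8.5·tan 18.36° = 2.821 m.
Layer 4: sin θ = 1015·sin 8.4°/333 = 0.4453, θ = 26.44°; offset = 21.5·tan 26.44° = 10.692 m.
Σ offsets = 17.641 m.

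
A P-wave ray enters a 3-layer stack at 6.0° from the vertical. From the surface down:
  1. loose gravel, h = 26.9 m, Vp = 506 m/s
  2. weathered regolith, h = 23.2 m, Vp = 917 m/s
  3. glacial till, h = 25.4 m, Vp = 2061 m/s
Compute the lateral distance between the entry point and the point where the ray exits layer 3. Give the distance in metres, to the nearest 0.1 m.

Apply Snell's law at each interface; in layer i the horizontal offset is hᵢ·tan θᵢ.
Layer 1: θ = 6.00°; offset = 26.9·tan 6.00° = 2.827 m.
Layer 2: sin θ = 917·sin 6.0°/506 = 0.1894, θ = 10.92°; offset = 23.2·tan 10.92° = 4.476 m.
Layer 3: sin θ = 2061·sin 6.0°/506 = 0.4258, θ = 25.20°; offset = 25.4·tan 25.20° = 11.952 m.
Σ offsets = 19.255 m.

19.3 m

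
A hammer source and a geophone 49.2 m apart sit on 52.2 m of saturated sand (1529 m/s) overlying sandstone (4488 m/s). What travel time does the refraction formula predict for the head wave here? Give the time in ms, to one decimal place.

75.2 ms

t = x/V₂ + 2h·√(V₂²−V₁²)/(V₁V₂).
√(V₂²−V₁²) = √(4488²−1529²) = 4219.5 m/s; delay term = 2·52.2·4219.5/(1529·4488) = 0.06420 s.
t = 49.2/4488 + 0.06420 = 0.07516 s.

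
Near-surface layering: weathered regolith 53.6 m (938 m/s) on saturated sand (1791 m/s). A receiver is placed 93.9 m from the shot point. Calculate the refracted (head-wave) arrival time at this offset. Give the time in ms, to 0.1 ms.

149.8 ms

t = x/V₂ + 2h·√(V₂²−V₁²)/(V₁V₂).
√(V₂²−V₁²) = √(1791²−938²) = 1525.7 m/s; delay term = 2·53.6·1525.7/(938·1791) = 0.09736 s.
t = 93.9/1791 + 0.09736 = 0.14979 s.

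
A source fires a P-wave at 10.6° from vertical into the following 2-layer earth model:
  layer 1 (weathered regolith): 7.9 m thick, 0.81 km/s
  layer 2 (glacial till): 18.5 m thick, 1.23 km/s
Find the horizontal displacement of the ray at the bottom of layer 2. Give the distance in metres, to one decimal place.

p = sin θ₁/V₁ = sin 10.6°/0.81 = 2.2710e-01 s/km is conserved through the stack.
Layer 1: θ = 10.60°; offset = 7.9·tan 10.60° = 1.478 m.
Layer 2: sin θ = p·1.23 = 0.2793 → θ = 16.22°; offset = 18.5·tan 16.22° = 5.382 m.
Σ offsets = 6.860 m.

6.9 m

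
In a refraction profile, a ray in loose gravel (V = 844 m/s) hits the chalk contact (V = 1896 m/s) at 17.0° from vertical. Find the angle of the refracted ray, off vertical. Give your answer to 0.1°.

Snell's law: sin θ₂ = (V₂/V₁)·sin θ₁ = (1896/844)·sin 17.0° = 0.6568.
θ₂ = arcsin 0.6568 = 41.06° from the normal.

41.1°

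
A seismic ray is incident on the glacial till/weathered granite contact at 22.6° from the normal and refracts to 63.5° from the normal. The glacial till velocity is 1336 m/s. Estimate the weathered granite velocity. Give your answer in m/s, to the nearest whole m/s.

Snell's law: sin 22.6°/V₁ = sin 63.5°/V₂.
V₂ = V₁·sin 63.5°/sin 22.6° = 1336 × 2.3288 = 3111.23 m/s.

3111 m/s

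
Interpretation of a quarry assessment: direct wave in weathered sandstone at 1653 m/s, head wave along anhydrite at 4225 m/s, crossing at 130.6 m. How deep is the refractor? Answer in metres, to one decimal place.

43.2 m

h = (x_cross/2)·√((V₂−V₁)/(V₂+V₁)).
(V₂−V₁)/(V₂+V₁) = (4225−1653)/(4225+1653) = 0.4376; √ = 0.6615.
h = (130.6/2)·0.6615 = 43.20 m.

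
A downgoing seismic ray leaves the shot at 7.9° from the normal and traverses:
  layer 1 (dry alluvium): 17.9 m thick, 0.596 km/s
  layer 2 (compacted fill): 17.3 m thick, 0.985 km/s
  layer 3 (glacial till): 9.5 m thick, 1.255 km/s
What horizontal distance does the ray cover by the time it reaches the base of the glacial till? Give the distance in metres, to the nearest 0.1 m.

9.4 m

Ray parameter p = sin 7.9° / 0.596 km/s = 2.3061e-01 s/km.
Layer 1: θ = 7.90°; offset = 17.9·tan 7.90° = 2.484 m.
Layer 2: sin θ = p·0.985 = 0.2272 → θ = 13.13°; offset = 17.3·tan 13.13° = 4.035 m.
Layer 3: sin θ = p·1.255 = 0.2894 → θ = 16.82°; offset = 9.5·tan 16.82° = 2.872 m.
Total horizontal offset = 9.391 m.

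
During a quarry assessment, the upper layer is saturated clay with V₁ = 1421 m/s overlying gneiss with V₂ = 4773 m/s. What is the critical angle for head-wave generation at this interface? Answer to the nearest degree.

At critical incidence the refracted ray runs along the interface (θ₂ = 90°), so sin θ_c = V₁/V₂.
θ_c = arcsin(1421/4773) = arcsin 0.2977 = 17.32°.

17°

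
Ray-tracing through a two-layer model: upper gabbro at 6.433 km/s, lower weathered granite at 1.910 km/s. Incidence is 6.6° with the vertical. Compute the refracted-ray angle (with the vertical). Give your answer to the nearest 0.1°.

2.0°

sin θ₁/V₁ = sin θ₂/V₂ ⇒ sin θ₂ = 1.910·sin 6.6°/6.433 = 1.910·0.1149/6.433 = 0.0341.
θ₂ = sin⁻¹(0.0341) = 1.96° (from vertical).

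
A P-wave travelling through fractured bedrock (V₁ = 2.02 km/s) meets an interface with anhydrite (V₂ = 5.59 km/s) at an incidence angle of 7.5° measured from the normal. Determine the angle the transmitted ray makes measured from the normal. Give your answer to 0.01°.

21.17°

sin θ₁/V₁ = sin θ₂/V₂ ⇒ sin θ₂ = 5.59·sin 7.5°/2.02 = 5.59·0.1305/2.02 = 0.3612.
θ₂ = sin⁻¹(0.3612) = 21.17° (from vertical).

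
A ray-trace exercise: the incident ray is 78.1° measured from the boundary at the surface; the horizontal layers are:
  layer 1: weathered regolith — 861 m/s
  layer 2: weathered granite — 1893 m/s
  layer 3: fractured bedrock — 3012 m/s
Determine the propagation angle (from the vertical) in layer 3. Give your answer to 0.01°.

46.17°

From the normal: θ₁ = 90° − 78.1° = 11.9°.
Ray parameter p = sin 11.9° / 861 = 2.3949e-04 s/m.
sin θ_3 = p·V_3 = 2.3949e-04 × 3012 = 0.7214.
θ_3 = arcsin 0.7214 = 46.17°.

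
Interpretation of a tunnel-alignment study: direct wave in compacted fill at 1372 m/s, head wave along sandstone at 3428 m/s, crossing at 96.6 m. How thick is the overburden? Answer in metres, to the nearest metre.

h = (x_cross/2)·√((V₂−V₁)/(V₂+V₁)).
(V₂−V₁)/(V₂+V₁) = (3428−1372)/(3428+1372) = 0.4283; √ = 0.6545.
h = (96.6/2)·0.6545 = 31.61 m.

32 m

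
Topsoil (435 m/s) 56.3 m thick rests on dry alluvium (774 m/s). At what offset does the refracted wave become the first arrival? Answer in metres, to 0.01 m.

212.64 m

x_cross = 2h·√((V₂+V₁)/(V₂−V₁)).
(V₂+V₁)/(V₂−V₁) = (774+435)/(774−435) = 3.5664; √ = 1.8885.
x_cross = 2·56.3·1.8885 = 212.64 m.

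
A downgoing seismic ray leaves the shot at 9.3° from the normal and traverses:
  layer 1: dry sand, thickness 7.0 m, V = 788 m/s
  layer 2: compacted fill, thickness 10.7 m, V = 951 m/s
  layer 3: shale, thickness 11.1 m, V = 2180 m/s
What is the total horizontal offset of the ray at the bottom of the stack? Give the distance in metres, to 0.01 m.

Ray parameter p = sin 9.3° / 788 m/s = 2.0508e-04 s/m.
Layer 1: θ = 9.30°; offset = 7.0·tan 9.30° = 1.1463 m.
Layer 2: sin θ = p·951 = 0.1950 → θ = 11.25°; offset = 10.7·tan 11.25° = 2.1277 m.
Layer 3: sin θ = p·2180 = 0.4471 → θ = 26.56°; offset = 11.1·tan 26.56° = 5.5479 m.
Σ offsets = 8.8219 m.

8.82 m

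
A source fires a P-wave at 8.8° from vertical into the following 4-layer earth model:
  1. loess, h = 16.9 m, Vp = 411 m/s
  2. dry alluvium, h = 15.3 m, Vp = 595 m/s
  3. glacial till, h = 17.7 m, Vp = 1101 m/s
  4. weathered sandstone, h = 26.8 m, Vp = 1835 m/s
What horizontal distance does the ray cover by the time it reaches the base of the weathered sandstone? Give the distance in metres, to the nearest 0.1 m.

39.1 m

Ray parameter p = sin 8.8° / 411 m/s = 3.7223e-04 s/m.
Layer 1: θ = 8.80°; offset = 16.9·tan 8.80° = 2.616 m.
Layer 2: sin θ = p·595 = 0.2215 → θ = 12.80°; offset = 15.3·tan 12.80° = 3.475 m.
Layer 3: sin θ = p·1101 = 0.4098 → θ = 24.19°; offset = 17.7·tan 24.19° = 7.952 m.
Layer 4: sin θ = p·1835 = 0.6830 → θ = 43.08°; offset = 26.8·tan 43.08° = 25.063 m.
Summing the layer offsets gives 39.106 m.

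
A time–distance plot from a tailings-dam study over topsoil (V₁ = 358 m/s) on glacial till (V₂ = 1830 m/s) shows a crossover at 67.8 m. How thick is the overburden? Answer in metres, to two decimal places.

h = (x_cross/2)·√((V₂−V₁)/(V₂+V₁)).
(V₂−V₁)/(V₂+V₁) = (1830−358)/(1830+358) = 0.6728; √ = 0.8202.
h = (67.8/2)·0.8202 = 27.81 m.

27.81 m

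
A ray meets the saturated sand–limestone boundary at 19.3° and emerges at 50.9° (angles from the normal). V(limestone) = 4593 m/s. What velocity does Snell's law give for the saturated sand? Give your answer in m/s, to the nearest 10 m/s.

1960 m/s

Snell's law: sin 19.3°/V₁ = sin 50.9°/V₂.
V₁ = V₂·sin 19.3°/sin 50.9° = 4593 × 0.4259 = 1956.14 m/s.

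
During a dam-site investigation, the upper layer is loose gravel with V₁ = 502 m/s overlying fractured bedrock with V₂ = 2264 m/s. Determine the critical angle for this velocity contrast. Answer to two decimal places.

12.81°

At critical incidence the refracted ray runs along the interface (θ₂ = 90°), so sin θ_c = V₁/V₂.
θ_c = arcsin(502/2264) = arcsin 0.2217 = 12.81°.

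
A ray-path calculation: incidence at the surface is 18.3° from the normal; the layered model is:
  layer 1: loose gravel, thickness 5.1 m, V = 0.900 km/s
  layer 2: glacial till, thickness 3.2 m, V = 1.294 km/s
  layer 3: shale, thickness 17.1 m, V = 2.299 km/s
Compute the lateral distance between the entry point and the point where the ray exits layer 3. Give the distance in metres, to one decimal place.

Apply Snell's law at each interface; in layer i the horizontal offset is hᵢ·tan θᵢ.
Layer 1: θ = 18.30°; offset = 5.1·tan 18.30° = 1.687 m.
Layer 2: sin θ = 1.294·sin 18.3°/0.900 = 0.4515, θ = 26.84°; offset = 3.2·tan 26.84° = 1.619 m.
Layer 3: sin θ = 2.299·sin 18.3°/0.900 = 0.8021, θ = 53.33°; offset = 17.1·tan 53.33° = 22.966 m.
Total horizontal offset = 26.271 m.

26.3 m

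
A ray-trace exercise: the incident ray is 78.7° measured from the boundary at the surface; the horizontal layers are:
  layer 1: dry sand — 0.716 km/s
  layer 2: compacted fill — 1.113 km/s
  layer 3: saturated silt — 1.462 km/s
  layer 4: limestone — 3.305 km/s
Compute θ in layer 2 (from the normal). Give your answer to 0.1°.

From the normal: θ₁ = 90° − 78.7° = 11.3°.
Ray parameter p = sin 11.3° / 0.716 = 2.7367e-01 s/km.
sin θ_2 = p·V_2 = 2.7367e-01 × 1.113 = 0.3046.
θ_2 = arcsin 0.3046 = 17.73°.

17.7°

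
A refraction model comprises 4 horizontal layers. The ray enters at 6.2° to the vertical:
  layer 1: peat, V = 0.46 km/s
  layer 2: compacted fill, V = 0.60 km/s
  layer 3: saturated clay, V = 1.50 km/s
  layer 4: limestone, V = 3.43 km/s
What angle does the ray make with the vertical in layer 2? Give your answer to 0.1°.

8.1°

Ray parameter p = sin 6.2° / 0.46 = 2.3478e-01 s/km.
sin θ_2 = p·V_2 = 2.3478e-01 × 0.60 = 0.1409.
θ_2 = 8.10° from the vertical.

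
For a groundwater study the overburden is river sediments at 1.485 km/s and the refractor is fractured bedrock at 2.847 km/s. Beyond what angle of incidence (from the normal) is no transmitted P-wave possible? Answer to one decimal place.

31.4°

Critical incidence: sin θ_c = V₁/V₂ = 1.485/2.847 = 0.5216.
θ_c = arcsin 0.5216 = 31.44°.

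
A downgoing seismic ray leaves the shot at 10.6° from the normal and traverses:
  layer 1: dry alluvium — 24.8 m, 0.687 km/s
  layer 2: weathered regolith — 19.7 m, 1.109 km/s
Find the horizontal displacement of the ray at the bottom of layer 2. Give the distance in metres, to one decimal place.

10.8 m

Ray parameter p = sin 10.6° / 0.687 km/s = 2.6776e-01 s/km.
Layer 1: θ = 10.60°; offset = 24.8·tan 10.60° = 4.641 m.
Layer 2: sin θ = p·1.109 = 0.2969 → θ = 17.27°; offset = 19.7·tan 17.27° = 6.126 m.
Summing the layer offsets gives 10.767 m.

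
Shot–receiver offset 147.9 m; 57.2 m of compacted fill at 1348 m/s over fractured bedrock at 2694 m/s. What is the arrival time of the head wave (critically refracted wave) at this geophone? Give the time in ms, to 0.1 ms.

128.4 ms

θ_c = arcsin(V₁/V₂) = arcsin(1348/2694) = 30.02°, cos θ_c = 0.8658.
Intercept time tᵢ = 2h cos θ_c / V₁ = 2·57.2·0.8658/1348 = 0.07348 s.
t = x/V₂ + tᵢ = 147.9/2694 + 0.07348 = 0.12838 s.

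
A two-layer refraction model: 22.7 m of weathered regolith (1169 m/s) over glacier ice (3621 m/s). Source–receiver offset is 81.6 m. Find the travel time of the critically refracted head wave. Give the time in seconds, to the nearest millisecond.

θ_c = arcsin(V₁/V₂) = arcsin(1169/3621) = 18.83°, cos θ_c = 0.9465.
Intercept time tᵢ = 2h cos θ_c / V₁ = 2·22.7·0.9465/1169 = 0.03676 s.
t = x/V₂ + tᵢ = 81.6/3621 + 0.03676 = 0.05929 s.

0.059 s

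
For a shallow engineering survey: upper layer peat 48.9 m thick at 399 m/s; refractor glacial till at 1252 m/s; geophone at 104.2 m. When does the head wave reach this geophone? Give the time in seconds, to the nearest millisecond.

0.316 s

θ_c = arcsin(V₁/V₂) = arcsin(399/1252) = 18.58°, cos θ_c = 0.9479.
Intercept time tᵢ = 2h cos θ_c / V₁ = 2·48.9·0.9479/399 = 0.23233 s.
t = x/V₂ + tᵢ = 104.2/1252 + 0.23233 = 0.31556 s.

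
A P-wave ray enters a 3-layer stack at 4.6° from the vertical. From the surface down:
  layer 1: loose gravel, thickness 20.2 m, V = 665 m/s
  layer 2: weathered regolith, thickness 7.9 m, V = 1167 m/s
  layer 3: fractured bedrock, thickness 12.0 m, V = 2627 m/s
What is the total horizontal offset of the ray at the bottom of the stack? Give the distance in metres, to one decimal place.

6.8 m

Apply Snell's law at each interface; in layer i the horizontal offset is hᵢ·tan θᵢ.
Layer 1: θ = 4.60°; offset = 20.2·tan 4.60° = 1.625 m.
Layer 2: sin θ = 1167·sin 4.6°/665 = 0.1407, θ = 8.09°; offset = 7.9·tan 8.09° = 1.123 m.
Layer 3: sin θ = 2627·sin 4.6°/665 = 0.3168, θ = 18.47°; offset = 12.0·tan 18.47° = 4.008 m.
Summing the layer offsets gives 6.757 m.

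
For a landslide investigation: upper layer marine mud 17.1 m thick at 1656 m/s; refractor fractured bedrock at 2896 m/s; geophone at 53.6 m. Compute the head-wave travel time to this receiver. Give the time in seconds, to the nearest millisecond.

0.035 s

t = x/V₂ + 2h·√(V₂²−V₁²)/(V₁V₂).
√(V₂²−V₁²) = √(2896²−1656²) = 2375.8 m/s; delay term = 2·17.1·2375.8/(1656·2896) = 0.01694 s.
t = 53.6/2896 + 0.01694 = 0.03545 s.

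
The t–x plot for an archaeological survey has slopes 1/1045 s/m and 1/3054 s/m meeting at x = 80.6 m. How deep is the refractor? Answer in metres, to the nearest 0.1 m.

28.2 m

h = (x_cross/2)·√((V₂−V₁)/(V₂+V₁)).
(V₂−V₁)/(V₂+V₁) = (3054−1045)/(3054+1045) = 0.4901; √ = 0.7001.
h = (80.6/2)·0.7001 = 28.21 m.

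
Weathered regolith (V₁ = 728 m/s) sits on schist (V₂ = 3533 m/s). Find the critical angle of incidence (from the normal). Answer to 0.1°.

11.9°

Critical incidence: sin θ_c = V₁/V₂ = 728/3533 = 0.2061.
θ_c = arcsin 0.2061 = 11.89°.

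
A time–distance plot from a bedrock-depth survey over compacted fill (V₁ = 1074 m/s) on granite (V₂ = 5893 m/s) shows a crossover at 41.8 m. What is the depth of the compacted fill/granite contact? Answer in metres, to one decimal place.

x_cross = 2h·√((V₂+V₁)/(V₂−V₁)) → h = x_cross / (2·√((V₂+V₁)/(V₂−V₁))).
√((V₂+V₁)/(V₂−V₁)) = √((5893+1074)/(5893−1074)) = 1.2024.
h = 41.8 / (2·1.2024) = 17.38 m.

17.4 m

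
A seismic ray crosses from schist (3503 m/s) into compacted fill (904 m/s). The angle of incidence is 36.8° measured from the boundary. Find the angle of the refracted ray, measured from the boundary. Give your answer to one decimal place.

78.1°

Convert to the normal: θ₁ = 90° − 36.8° = 53.2°.
sin θ₁/V₁ = sin θ₂/V₂ ⇒ sin θ₂ = 904·sin 53.2°/3503 = 904·0.8007/3503 = 0.2066.
θ₂ = arcsin 0.2066 = 11.93° from the normal.
From the interface: 90° − 11.93° = 78.07°.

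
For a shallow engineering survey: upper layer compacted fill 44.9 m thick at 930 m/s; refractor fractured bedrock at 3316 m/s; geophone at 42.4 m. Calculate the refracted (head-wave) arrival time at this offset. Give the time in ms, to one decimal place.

θ_c = arcsin(V₁/V₂) = arcsin(930/3316) = 16.29°, cos θ_c = 0.9599.
Intercept time tᵢ = 2h cos θ_c / V₁ = 2·44.9·0.9599/930 = 0.09268 s.
t = x/V₂ + tᵢ = 42.4/3316 + 0.09268 = 0.10547 s.

105.5 ms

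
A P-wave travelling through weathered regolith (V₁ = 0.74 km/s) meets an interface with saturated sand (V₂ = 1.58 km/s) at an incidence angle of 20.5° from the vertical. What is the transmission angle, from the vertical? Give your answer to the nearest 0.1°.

Snell's law: sin θ₂ = (V₂/V₁)·sin θ₁ = (1.58/0.74)·sin 20.5° = 0.7477.
θ₂ = sin⁻¹(0.7477) = 48.39° (from vertical).

48.4°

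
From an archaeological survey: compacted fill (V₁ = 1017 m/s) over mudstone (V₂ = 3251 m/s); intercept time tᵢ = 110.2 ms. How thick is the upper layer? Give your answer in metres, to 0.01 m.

θ_c = arcsin(1017/3251) = 18.23°; cos θ_c = 0.9498.
tᵢ = 2h cos θ_c/V₁ ⇒ h = tᵢ·V₁/(2 cos θ_c) = 0.1102·1017/(2·0.9498) = 59.00 m.

59.00 m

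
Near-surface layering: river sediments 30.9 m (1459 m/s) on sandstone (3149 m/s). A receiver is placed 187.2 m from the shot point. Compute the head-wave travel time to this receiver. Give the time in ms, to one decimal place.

97.0 ms

t = x/V₂ + 2h·√(V₂²−V₁²)/(V₁V₂).
√(V₂²−V₁²) = √(3149²−1459²) = 2790.6 m/s; delay term = 2·30.9·2790.6/(1459·3149) = 0.03754 s.
t = 187.2/3149 + 0.03754 = 0.09698 s.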